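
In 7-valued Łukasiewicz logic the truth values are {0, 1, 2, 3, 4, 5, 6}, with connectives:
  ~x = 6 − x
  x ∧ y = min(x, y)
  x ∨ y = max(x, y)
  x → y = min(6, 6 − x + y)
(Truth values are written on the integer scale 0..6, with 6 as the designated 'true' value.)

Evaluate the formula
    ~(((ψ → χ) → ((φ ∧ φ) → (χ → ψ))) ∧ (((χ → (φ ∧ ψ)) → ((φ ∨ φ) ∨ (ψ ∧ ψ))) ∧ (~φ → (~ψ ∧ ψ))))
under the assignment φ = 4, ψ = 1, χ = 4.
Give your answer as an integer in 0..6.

ψ → χ = 1 → 4 = 6
φ ∧ φ = 4 ∧ 4 = 4
χ → ψ = 4 → 1 = 3
(φ ∧ φ) → (χ → ψ) = 4 → 3 = 5
(ψ → χ) → ((φ ∧ φ) → (χ → ψ)) = 6 → 5 = 5
φ ∧ ψ = 4 ∧ 1 = 1
χ → (φ ∧ ψ) = 4 → 1 = 3
φ ∨ φ = 4 ∨ 4 = 4
ψ ∧ ψ = 1 ∧ 1 = 1
(φ ∨ φ) ∨ (ψ ∧ ψ) = 4 ∨ 1 = 4
(χ → (φ ∧ ψ)) → ((φ ∨ φ) ∨ (ψ ∧ ψ)) = 3 → 4 = 6
~φ = ~4 = 2
~ψ = ~1 = 5
~ψ ∧ ψ = 5 ∧ 1 = 1
~φ → (~ψ ∧ ψ) = 2 → 1 = 5
((χ → (φ ∧ ψ)) → ((φ ∨ φ) ∨ (ψ ∧ ψ))) ∧ (~φ → (~ψ ∧ ψ)) = 6 ∧ 5 = 5
((ψ → χ) → ((φ ∧ φ) → (χ → ψ))) ∧ (((χ → (φ ∧ ψ)) → ((φ ∨ φ) ∨ (ψ ∧ ψ))) ∧ (~φ → (~ψ ∧ ψ))) = 5 ∧ 5 = 5
~(((ψ → χ) → ((φ ∧ φ) → (χ → ψ))) ∧ (((χ → (φ ∧ ψ)) → ((φ ∨ φ) ∨ (ψ ∧ ψ))) ∧ (~φ → (~ψ ∧ ψ)))) = ~5 = 1

1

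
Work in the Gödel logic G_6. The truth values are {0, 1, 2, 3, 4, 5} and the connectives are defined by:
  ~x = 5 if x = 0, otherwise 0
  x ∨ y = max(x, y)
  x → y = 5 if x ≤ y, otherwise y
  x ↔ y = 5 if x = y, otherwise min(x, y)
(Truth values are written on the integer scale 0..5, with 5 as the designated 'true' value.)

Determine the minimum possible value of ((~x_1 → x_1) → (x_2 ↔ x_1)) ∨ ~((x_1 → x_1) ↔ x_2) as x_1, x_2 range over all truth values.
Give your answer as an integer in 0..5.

1

Take x_1 = 1, x_2 = 2:
~x_1 = ~1 = 0
~x_1 → x_1 = 0 → 1 = 5
x_2 ↔ x_1 = 2 ↔ 1 = 1
(~x_1 → x_1) → (x_2 ↔ x_1) = 5 → 1 = 1
x_1 → x_1 = 1 → 1 = 5
(x_1 → x_1) ↔ x_2 = 5 ↔ 2 = 2
~((x_1 → x_1) ↔ x_2) = ~2 = 0
((~x_1 → x_1) → (x_2 ↔ x_1)) ∨ ~((x_1 → x_1) ↔ x_2) = 1 ∨ 0 = 1
No assignment yields a value below 1, so this is the minimum.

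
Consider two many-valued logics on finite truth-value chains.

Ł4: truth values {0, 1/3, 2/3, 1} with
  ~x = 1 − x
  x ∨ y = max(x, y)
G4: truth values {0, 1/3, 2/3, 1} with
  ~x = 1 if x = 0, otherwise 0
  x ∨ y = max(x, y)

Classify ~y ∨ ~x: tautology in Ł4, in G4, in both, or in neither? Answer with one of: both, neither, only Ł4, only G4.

neither

In Ł4: at x = 1/3, y = 1/3 the value is 2/3 — not a tautology.
In G4: at x = 1/3, y = 1/3 the value is 0 — not a tautology.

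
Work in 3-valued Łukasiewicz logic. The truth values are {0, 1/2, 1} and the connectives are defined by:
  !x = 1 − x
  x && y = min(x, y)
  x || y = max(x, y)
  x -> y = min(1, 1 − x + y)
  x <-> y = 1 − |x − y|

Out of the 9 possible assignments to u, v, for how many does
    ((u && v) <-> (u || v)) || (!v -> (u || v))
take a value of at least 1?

u = 0, v = 0 ↦ 1  ≥
u = 0, v = 1/2 ↦ 1  ≥
u = 0, v = 1 ↦ 1  ≥
u = 1/2, v = 0 ↦ 1/2  <
u = 1/2, v = 1/2 ↦ 1  ≥
u = 1/2, v = 1 ↦ 1  ≥
u = 1, v = 0 ↦ 1  ≥
u = 1, v = 1/2 ↦ 1  ≥
u = 1, v = 1 ↦ 1  ≥
So 8 of the 9 assignments meet the threshold.

8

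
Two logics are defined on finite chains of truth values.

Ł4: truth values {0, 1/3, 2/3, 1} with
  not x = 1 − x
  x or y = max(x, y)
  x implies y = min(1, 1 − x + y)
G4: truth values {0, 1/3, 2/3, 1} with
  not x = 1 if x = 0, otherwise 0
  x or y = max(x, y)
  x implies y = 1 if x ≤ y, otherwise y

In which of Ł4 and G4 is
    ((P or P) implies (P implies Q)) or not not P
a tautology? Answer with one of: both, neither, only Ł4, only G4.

only G4

In Ł4: at P = 2/3, Q = 0 the value is 2/3 — not a tautology.
In G4: every assignment gives 1 — tautology.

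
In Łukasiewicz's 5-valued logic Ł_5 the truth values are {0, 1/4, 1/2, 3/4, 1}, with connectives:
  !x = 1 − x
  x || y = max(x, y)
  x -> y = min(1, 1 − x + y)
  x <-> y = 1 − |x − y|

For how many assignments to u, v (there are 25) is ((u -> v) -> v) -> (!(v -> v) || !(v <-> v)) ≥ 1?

value 1: 1 assignment (counts)
value 3/4: 3 assignments
value 1/2: 5 assignments
value 1/4: 7 assignments
value 0: 9 assignments
So 1 of the 25 assignments meets the threshold.

1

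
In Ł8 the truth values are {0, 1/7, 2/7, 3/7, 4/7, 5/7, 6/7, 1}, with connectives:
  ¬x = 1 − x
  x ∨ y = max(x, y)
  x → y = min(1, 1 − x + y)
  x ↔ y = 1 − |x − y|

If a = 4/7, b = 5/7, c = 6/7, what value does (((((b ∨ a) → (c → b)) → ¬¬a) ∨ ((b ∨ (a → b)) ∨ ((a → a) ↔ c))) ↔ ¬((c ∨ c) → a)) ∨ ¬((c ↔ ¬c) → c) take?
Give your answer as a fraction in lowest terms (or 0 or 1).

b ∨ a = 5/7 ∨ 4/7 = 5/7
c → b = 6/7 → 5/7 = 6/7
(b ∨ a) → (c → b) = 5/7 → 6/7 = 1
¬a = ¬4/7 = 3/7
¬¬a = ¬3/7 = 4/7
((b ∨ a) → (c → b)) → ¬¬a = 1 → 4/7 = 4/7
a → b = 4/7 → 5/7 = 1
b ∨ (a → b) = 5/7 ∨ 1 = 1
a → a = 4/7 → 4/7 = 1
(a → a) ↔ c = 1 ↔ 6/7 = 6/7
(b ∨ (a → b)) ∨ ((a → a) ↔ c) = 1 ∨ 6/7 = 1
(((b ∨ a) → (c → b)) → ¬¬a) ∨ ((b ∨ (a → b)) ∨ ((a → a) ↔ c)) = 4/7 ∨ 1 = 1
c ∨ c = 6/7 ∨ 6/7 = 6/7
(c ∨ c) → a = 6/7 → 4/7 = 5/7
¬((c ∨ c) → a) = ¬5/7 = 2/7
((((b ∨ a) → (c → b)) → ¬¬a) ∨ ((b ∨ (a → b)) ∨ ((a → a) ↔ c))) ↔ ¬((c ∨ c) → a) = 1 ↔ 2/7 = 2/7
¬c = ¬6/7 = 1/7
c ↔ ¬c = 6/7 ↔ 1/7 = 2/7
(c ↔ ¬c) → c = 2/7 → 6/7 = 1
¬((c ↔ ¬c) → c) = ¬1 = 0
(((((b ∨ a) → (c → b)) → ¬¬a) ∨ ((b ∨ (a → b)) ∨ ((a → a) ↔ c))) ↔ ¬((c ∨ c) → a)) ∨ ¬((c ↔ ¬c) → c) = 2/7 ∨ 0 = 2/7

2/7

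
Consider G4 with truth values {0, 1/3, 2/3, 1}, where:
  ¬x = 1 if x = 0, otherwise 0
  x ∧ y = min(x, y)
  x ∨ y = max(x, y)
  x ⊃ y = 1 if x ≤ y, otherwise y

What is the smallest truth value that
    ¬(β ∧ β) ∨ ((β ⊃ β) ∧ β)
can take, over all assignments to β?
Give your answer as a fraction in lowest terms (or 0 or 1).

1/3

Take β = 1/3:
β ∧ β = 1/3 ∧ 1/3 = 1/3
¬(β ∧ β) = ¬1/3 = 0
β ⊃ β = 1/3 ⊃ 1/3 = 1
(β ⊃ β) ∧ β = 1 ∧ 1/3 = 1/3
¬(β ∧ β) ∨ ((β ⊃ β) ∧ β) = 0 ∨ 1/3 = 1/3
No assignment yields a value below 1/3, so this is the minimum.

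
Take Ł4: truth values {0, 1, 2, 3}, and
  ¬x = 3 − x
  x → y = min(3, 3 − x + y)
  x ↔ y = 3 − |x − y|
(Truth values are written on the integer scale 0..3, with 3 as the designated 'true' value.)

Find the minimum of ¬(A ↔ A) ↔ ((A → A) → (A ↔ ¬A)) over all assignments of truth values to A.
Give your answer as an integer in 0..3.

Take A = 1:
A ↔ A = 1 ↔ 1 = 3
¬(A ↔ A) = ¬3 = 0
A → A = 1 → 1 = 3
¬A = ¬1 = 2
A ↔ ¬A = 1 ↔ 2 = 2
(A → A) → (A ↔ ¬A) = 3 → 2 = 2
¬(A ↔ A) ↔ ((A → A) → (A ↔ ¬A)) = 0 ↔ 2 = 1
No assignment yields a value below 1, so this is the minimum.

1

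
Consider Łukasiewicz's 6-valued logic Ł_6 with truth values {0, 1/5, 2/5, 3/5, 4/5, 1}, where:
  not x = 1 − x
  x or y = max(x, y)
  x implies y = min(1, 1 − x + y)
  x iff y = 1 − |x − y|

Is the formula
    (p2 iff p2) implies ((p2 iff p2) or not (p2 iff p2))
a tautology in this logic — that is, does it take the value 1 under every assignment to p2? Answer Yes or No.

Yes

p2 = 0 ↦ 1
p2 = 1/5 ↦ 1
p2 = 2/5 ↦ 1
p2 = 3/5 ↦ 1
p2 = 4/5 ↦ 1
p2 = 1 ↦ 1
Every assignment gives a value ≥ 1.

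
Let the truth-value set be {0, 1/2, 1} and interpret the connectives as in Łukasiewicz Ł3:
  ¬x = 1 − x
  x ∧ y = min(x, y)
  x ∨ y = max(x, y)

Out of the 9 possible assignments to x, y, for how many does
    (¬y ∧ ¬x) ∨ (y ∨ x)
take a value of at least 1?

6

x = 0, y = 0 ↦ 1  ≥
x = 0, y = 1/2 ↦ 1/2  <
x = 0, y = 1 ↦ 1  ≥
x = 1/2, y = 0 ↦ 1/2  <
x = 1/2, y = 1/2 ↦ 1/2  <
x = 1/2, y = 1 ↦ 1  ≥
x = 1, y = 0 ↦ 1  ≥
x = 1, y = 1/2 ↦ 1  ≥
x = 1, y = 1 ↦ 1  ≥
So 6 of the 9 assignments meet the threshold.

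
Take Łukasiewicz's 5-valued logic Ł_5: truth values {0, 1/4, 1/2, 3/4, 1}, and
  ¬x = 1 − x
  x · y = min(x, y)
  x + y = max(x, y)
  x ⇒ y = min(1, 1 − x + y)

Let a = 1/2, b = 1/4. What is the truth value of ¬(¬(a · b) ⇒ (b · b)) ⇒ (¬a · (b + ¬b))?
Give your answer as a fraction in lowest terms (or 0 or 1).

a · b = 1/2 · 1/4 = 1/4
¬(a · b) = ¬1/4 = 3/4
b · b = 1/4 · 1/4 = 1/4
¬(a · b) ⇒ (b · b) = 3/4 ⇒ 1/4 = 1/2
¬(¬(a · b) ⇒ (b · b)) = ¬1/2 = 1/2
¬a = ¬1/2 = 1/2
¬b = ¬1/4 = 3/4
b + ¬b = 1/4 + 3/4 = 3/4
¬a · (b + ¬b) = 1/2 · 3/4 = 1/2
¬(¬(a · b) ⇒ (b · b)) ⇒ (¬a · (b + ¬b)) = 1/2 ⇒ 1/2 = 1

1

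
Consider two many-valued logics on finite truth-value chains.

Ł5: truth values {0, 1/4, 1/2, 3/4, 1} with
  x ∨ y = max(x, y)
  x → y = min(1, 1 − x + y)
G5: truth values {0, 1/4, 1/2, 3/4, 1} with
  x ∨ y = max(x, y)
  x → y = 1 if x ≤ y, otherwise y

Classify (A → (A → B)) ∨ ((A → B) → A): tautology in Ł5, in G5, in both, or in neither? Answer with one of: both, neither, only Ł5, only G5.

both

In Ł5: every assignment gives 1 — tautology.
In G5: every assignment gives 1 — tautology.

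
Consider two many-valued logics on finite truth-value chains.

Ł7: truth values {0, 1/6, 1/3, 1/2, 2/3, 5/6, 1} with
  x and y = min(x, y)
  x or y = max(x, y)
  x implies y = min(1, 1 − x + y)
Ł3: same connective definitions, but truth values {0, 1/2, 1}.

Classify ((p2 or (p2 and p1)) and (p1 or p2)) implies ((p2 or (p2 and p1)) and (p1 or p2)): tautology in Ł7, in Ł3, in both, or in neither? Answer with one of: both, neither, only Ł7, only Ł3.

In Ł7: every assignment gives 1 — tautology.
In Ł3: every assignment gives 1 — tautology.

both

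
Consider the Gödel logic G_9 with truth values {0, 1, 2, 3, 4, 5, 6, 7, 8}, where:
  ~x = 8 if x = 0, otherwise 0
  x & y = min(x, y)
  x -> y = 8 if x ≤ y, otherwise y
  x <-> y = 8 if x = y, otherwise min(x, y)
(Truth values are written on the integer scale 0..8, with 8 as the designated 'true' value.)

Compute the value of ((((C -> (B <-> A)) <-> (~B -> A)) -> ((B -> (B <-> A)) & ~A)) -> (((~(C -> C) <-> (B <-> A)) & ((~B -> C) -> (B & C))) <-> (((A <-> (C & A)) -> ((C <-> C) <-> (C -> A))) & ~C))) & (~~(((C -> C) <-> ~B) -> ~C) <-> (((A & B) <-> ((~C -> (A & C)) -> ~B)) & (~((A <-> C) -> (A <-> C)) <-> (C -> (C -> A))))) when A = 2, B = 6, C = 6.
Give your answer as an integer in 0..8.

0

B <-> A = 6 <-> 2 = 2
C -> (B <-> A) = 6 -> 2 = 2
~B = ~6 = 0
~B -> A = 0 -> 2 = 8
(C -> (B <-> A)) <-> (~B -> A) = 2 <-> 8 = 2
B <-> A = 6 <-> 2 = 2
B -> (B <-> A) = 6 -> 2 = 2
~A = ~2 = 0
(B -> (B <-> A)) & ~A = 2 & 0 = 0
((C -> (B <-> A)) <-> (~B -> A)) -> ((B -> (B <-> A)) & ~A) = 2 -> 0 = 0
C -> C = 6 -> 6 = 8
~(C -> C) = ~8 = 0
B <-> A = 6 <-> 2 = 2
~(C -> C) <-> (B <-> A) = 0 <-> 2 = 0
~B = ~6 = 0
~B -> C = 0 -> 6 = 8
B & C = 6 & 6 = 6
(~B -> C) -> (B & C) = 8 -> 6 = 6
(~(C -> C) <-> (B <-> A)) & ((~B -> C) -> (B & C)) = 0 & 6 = 0
C & A = 6 & 2 = 2
A <-> (C & A) = 2 <-> 2 = 8
C <-> C = 6 <-> 6 = 8
C -> A = 6 -> 2 = 2
(C <-> C) <-> (C -> A) = 8 <-> 2 = 2
(A <-> (C & A)) -> ((C <-> C) <-> (C -> A)) = 8 -> 2 = 2
~C = ~6 = 0
((A <-> (C & A)) -> ((C <-> C) <-> (C -> A))) & ~C = 2 & 0 = 0
((~(C -> C) <-> (B <-> A)) & ((~B -> C) -> (B & C))) <-> (((A <-> (C & A)) -> ((C <-> C) <-> (C -> A))) & ~C) = 0 <-> 0 = 8
(((C -> (B <-> A)) <-> (~B -> A)) -> ((B -> (B <-> A)) & ~A)) -> (((~(C -> C) <-> (B <-> A)) & ((~B -> C) -> (B & C))) <-> (((A <-> (C & A)) -> ((C <-> C) <-> (C -> A))) & ~C)) = 0 -> 8 = 8
C -> C = 6 -> 6 = 8
~B = ~6 = 0
(C -> C) <-> ~B = 8 <-> 0 = 0
~C = ~6 = 0
((C -> C) <-> ~B) -> ~C = 0 -> 0 = 8
~(((C -> C) <-> ~B) -> ~C) = ~8 = 0
~~(((C -> C) <-> ~B) -> ~C) = ~0 = 8
A & B = 2 & 6 = 2
~C = ~6 = 0
A & C = 2 & 6 = 2
~C -> (A & C) = 0 -> 2 = 8
~B = ~6 = 0
(~C -> (A & C)) -> ~B = 8 -> 0 = 0
(A & B) <-> ((~C -> (A & C)) -> ~B) = 2 <-> 0 = 0
A <-> C = 2 <-> 6 = 2
A <-> C = 2 <-> 6 = 2
(A <-> C) -> (A <-> C) = 2 -> 2 = 8
~((A <-> C) -> (A <-> C)) = ~8 = 0
C -> A = 6 -> 2 = 2
C -> (C -> A) = 6 -> 2 = 2
~((A <-> C) -> (A <-> C)) <-> (C -> (C -> A)) = 0 <-> 2 = 0
((A & B) <-> ((~C -> (A & C)) -> ~B)) & (~((A <-> C) -> (A <-> C)) <-> (C -> (C -> A))) = 0 & 0 = 0
~~(((C -> C) <-> ~B) -> ~C) <-> (((A & B) <-> ((~C -> (A & C)) -> ~B)) & (~((A <-> C) -> (A <-> C)) <-> (C -> (C -> A)))) = 8 <-> 0 = 0
((((C -> (B <-> A)) <-> (~B -> A)) -> ((B -> (B <-> A)) & ~A)) -> (((~(C -> C) <-> (B <-> A)) & ((~B -> C) -> (B & C))) <-> (((A <-> (C & A)) -> ((C <-> C) <-> (C -> A))) & ~C))) & (~~(((C -> C) <-> ~B) -> ~C) <-> (((A & B) <-> ((~C -> (A & C)) -> ~B)) & (~((A <-> C) -> (A <-> C)) <-> (C -> (C -> A))))) = 8 & 0 = 0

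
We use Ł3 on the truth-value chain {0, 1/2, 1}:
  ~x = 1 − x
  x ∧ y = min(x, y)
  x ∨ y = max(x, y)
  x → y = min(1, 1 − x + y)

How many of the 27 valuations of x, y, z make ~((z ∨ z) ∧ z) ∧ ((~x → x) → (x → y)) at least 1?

value 1: 6 assignments (counts)
value 1/2: 10 assignments
value 0: 11 assignments
So 6 of the 27 assignments meet the threshold.

6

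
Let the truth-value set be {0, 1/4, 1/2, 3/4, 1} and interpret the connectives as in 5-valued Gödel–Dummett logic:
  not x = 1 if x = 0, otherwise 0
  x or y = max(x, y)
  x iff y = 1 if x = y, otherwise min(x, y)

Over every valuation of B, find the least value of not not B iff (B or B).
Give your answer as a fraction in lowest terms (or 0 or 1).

1/4

Take B = 1/4:
not B = not 1/4 = 0
not not B = not 0 = 1
B or B = 1/4 or 1/4 = 1/4
not not B iff (B or B) = 1 iff 1/4 = 1/4
No assignment yields a value below 1/4, so this is the minimum.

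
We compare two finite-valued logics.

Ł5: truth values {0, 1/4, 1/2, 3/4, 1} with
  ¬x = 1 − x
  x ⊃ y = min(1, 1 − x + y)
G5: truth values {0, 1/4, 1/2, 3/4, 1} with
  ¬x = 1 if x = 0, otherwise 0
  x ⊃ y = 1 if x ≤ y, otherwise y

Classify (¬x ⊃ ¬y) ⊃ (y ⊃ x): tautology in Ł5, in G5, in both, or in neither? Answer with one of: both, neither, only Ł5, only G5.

In Ł5: every assignment gives 1 — tautology.
In G5: at x = 1/4, y = 1/2 the value is 1/4 — not a tautology.

only Ł5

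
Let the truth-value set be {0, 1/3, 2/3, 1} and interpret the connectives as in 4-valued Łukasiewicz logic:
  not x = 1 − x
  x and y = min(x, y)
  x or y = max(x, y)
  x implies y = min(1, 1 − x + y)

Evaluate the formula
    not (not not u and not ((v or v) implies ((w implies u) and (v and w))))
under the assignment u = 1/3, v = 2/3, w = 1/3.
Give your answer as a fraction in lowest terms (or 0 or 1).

2/3

not u = not 1/3 = 2/3
not not u = not 2/3 = 1/3
v or v = 2/3 or 2/3 = 2/3
w implies u = 1/3 implies 1/3 = 1
v and w = 2/3 and 1/3 = 1/3
(w implies u) and (v and w) = 1 and 1/3 = 1/3
(v or v) implies ((w implies u) and (v and w)) = 2/3 implies 1/3 = 2/3
not ((v or v) implies ((w implies u) and (v and w))) = not 2/3 = 1/3
not not u and not ((v or v) implies ((w implies u) and (v and w))) = 1/3 and 1/3 = 1/3
not (not not u and not ((v or v) implies ((w implies u) and (v and w)))) = not 1/3 = 2/3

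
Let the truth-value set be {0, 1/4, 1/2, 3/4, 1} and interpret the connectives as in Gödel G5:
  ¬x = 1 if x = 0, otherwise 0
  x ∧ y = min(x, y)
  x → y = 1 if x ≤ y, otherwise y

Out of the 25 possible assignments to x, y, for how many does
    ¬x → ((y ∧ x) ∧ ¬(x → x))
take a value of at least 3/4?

value 1: 20 assignments (counts)
value 0: 5 assignments
So 20 of the 25 assignments meet the threshold.

20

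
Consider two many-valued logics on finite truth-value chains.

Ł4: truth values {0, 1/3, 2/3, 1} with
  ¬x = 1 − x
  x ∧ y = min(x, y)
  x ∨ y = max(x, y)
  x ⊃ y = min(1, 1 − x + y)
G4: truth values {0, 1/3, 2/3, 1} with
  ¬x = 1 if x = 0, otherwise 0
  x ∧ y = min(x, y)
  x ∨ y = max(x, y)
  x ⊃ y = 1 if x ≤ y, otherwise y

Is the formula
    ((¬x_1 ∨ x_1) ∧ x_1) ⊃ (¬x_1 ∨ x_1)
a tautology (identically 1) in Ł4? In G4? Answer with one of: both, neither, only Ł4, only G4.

both

In Ł4: every assignment gives 1 — tautology.
In G4: every assignment gives 1 — tautology.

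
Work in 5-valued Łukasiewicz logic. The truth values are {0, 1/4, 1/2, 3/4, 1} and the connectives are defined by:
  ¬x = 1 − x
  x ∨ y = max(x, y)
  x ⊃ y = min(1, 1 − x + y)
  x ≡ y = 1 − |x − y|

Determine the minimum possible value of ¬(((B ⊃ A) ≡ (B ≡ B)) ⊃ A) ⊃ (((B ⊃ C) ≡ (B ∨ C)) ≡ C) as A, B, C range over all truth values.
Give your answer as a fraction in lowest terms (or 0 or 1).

1/2

Take A = 0, B = 1/2, C = 0:
B ⊃ A = 1/2 ⊃ 0 = 1/2
B ≡ B = 1/2 ≡ 1/2 = 1
(B ⊃ A) ≡ (B ≡ B) = 1/2 ≡ 1 = 1/2
((B ⊃ A) ≡ (B ≡ B)) ⊃ A = 1/2 ⊃ 0 = 1/2
¬(((B ⊃ A) ≡ (B ≡ B)) ⊃ A) = ¬1/2 = 1/2
B ⊃ C = 1/2 ⊃ 0 = 1/2
B ∨ C = 1/2 ∨ 0 = 1/2
(B ⊃ C) ≡ (B ∨ C) = 1/2 ≡ 1/2 = 1
((B ⊃ C) ≡ (B ∨ C)) ≡ C = 1 ≡ 0 = 0
¬(((B ⊃ A) ≡ (B ≡ B)) ⊃ A) ⊃ (((B ⊃ C) ≡ (B ∨ C)) ≡ C) = 1/2 ⊃ 0 = 1/2
No assignment yields a value below 1/2, so this is the minimum.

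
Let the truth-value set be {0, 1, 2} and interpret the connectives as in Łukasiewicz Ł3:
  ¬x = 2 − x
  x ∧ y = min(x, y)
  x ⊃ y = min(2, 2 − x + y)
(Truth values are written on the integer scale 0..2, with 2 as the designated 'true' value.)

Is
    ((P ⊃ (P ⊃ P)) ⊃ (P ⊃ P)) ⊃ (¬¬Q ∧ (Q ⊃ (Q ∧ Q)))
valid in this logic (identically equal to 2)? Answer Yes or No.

No

Counterexample: take P = 0, Q = 0.
P ⊃ P = 0 ⊃ 0 = 2
P ⊃ (P ⊃ P) = 0 ⊃ 2 = 2
P ⊃ P = 0 ⊃ 0 = 2
(P ⊃ (P ⊃ P)) ⊃ (P ⊃ P) = 2 ⊃ 2 = 2
¬Q = ¬0 = 2
¬¬Q = ¬2 = 0
Q ∧ Q = 0 ∧ 0 = 0
Q ⊃ (Q ∧ Q) = 0 ⊃ 0 = 2
¬¬Q ∧ (Q ⊃ (Q ∧ Q)) = 0 ∧ 2 = 0
((P ⊃ (P ⊃ P)) ⊃ (P ⊃ P)) ⊃ (¬¬Q ∧ (Q ⊃ (Q ∧ Q))) = 2 ⊃ 0 = 0
This gives 0 ≠ 2.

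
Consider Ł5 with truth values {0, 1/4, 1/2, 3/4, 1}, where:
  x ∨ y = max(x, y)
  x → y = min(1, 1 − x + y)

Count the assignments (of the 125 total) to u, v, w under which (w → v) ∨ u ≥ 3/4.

value 1: 85 assignments (counts)
value 3/4: 22 assignments (counts)
value 1/2: 12 assignments
value 1/4: 5 assignments
value 0: 1 assignment
So 107 of the 125 assignments meet the threshold.

107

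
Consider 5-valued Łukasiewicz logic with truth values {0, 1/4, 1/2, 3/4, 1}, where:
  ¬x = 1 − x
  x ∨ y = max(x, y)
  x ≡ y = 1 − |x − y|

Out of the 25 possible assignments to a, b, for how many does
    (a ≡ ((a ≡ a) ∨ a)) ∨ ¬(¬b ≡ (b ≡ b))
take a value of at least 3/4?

16

value 1: 9 assignments (counts)
value 3/4: 7 assignments (counts)
value 1/2: 5 assignments
value 1/4: 3 assignments
value 0: 1 assignment
So 16 of the 25 assignments meet the threshold.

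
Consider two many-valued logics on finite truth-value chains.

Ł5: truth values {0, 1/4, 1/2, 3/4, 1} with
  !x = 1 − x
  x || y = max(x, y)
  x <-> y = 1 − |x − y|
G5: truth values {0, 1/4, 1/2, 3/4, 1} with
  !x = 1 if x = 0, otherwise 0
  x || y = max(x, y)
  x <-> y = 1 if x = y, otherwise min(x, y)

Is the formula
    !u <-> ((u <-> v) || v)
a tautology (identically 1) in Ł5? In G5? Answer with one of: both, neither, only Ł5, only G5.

neither

In Ł5: at u = 0, v = 1/4 the value is 3/4 — not a tautology.
In G5: at u = 0, v = 1/4 the value is 1/4 — not a tautology.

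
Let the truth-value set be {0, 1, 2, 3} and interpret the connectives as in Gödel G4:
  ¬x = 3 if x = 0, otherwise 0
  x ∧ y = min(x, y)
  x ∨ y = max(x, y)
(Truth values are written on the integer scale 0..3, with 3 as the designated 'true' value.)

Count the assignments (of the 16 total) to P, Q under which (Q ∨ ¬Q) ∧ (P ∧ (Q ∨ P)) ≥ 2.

6

P = 0, Q = 0 ↦ 0  <
P = 0, Q = 1 ↦ 0  <
P = 0, Q = 2 ↦ 0  <
P = 0, Q = 3 ↦ 0  <
P = 1, Q = 0 ↦ 1  <
P = 1, Q = 1 ↦ 1  <
P = 1, Q = 2 ↦ 1  <
P = 1, Q = 3 ↦ 1  <
P = 2, Q = 0 ↦ 2  ≥
P = 2, Q = 1 ↦ 1  <
P = 2, Q = 2 ↦ 2  ≥
P = 2, Q = 3 ↦ 2  ≥
P = 3, Q = 0 ↦ 3  ≥
P = 3, Q = 1 ↦ 1  <
P = 3, Q = 2 ↦ 2  ≥
P = 3, Q = 3 ↦ 3  ≥
So 6 of the 16 assignments meet the threshold.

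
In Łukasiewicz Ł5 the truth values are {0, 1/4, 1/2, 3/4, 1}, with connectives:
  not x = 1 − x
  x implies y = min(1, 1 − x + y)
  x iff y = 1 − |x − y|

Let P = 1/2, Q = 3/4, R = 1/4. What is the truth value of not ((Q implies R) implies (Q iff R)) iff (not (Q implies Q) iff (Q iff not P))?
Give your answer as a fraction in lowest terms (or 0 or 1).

Q implies R = 3/4 implies 1/4 = 1/2
Q iff R = 3/4 iff 1/4 = 1/2
(Q implies R) implies (Q iff R) = 1/2 implies 1/2 = 1
not ((Q implies R) implies (Q iff R)) = not 1 = 0
Q implies Q = 3/4 implies 3/4 = 1
not (Q implies Q) = not 1 = 0
not P = not 1/2 = 1/2
Q iff not P = 3/4 iff 1/2 = 3/4
not (Q implies Q) iff (Q iff not P) = 0 iff 3/4 = 1/4
not ((Q implies R) implies (Q iff R)) iff (not (Q implies Q) iff (Q iff not P)) = 0 iff 1/4 = 3/4

3/4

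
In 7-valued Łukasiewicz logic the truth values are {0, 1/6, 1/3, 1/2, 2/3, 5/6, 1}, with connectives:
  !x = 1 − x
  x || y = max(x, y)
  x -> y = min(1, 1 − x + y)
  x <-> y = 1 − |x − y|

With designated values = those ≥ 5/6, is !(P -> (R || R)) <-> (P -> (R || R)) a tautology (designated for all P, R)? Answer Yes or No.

No

Counterexample: take P = 0, R = 0.
R || R = 0 || 0 = 0
P -> (R || R) = 0 -> 0 = 1
!(P -> (R || R)) = !1 = 0
R || R = 0 || 0 = 0
P -> (R || R) = 0 -> 0 = 1
!(P -> (R || R)) <-> (P -> (R || R)) = 0 <-> 1 = 0
This gives 0, which is below 5/6.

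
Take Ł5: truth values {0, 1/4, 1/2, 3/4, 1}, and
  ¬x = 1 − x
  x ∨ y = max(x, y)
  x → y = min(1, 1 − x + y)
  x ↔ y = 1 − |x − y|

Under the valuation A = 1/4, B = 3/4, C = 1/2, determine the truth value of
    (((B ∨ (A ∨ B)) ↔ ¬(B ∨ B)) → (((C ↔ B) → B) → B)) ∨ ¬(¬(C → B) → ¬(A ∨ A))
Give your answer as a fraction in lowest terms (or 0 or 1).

1

A ∨ B = 1/4 ∨ 3/4 = 3/4
B ∨ (A ∨ B) = 3/4 ∨ 3/4 = 3/4
B ∨ B = 3/4 ∨ 3/4 = 3/4
¬(B ∨ B) = ¬3/4 = 1/4
(B ∨ (A ∨ B)) ↔ ¬(B ∨ B) = 3/4 ↔ 1/4 = 1/2
C ↔ B = 1/2 ↔ 3/4 = 3/4
(C ↔ B) → B = 3/4 → 3/4 = 1
((C ↔ B) → B) → B = 1 → 3/4 = 3/4
((B ∨ (A ∨ B)) ↔ ¬(B ∨ B)) → (((C ↔ B) → B) → B) = 1/2 → 3/4 = 1
C → B = 1/2 → 3/4 = 1
¬(C → B) = ¬1 = 0
A ∨ A = 1/4 ∨ 1/4 = 1/4
¬(A ∨ A) = ¬1/4 = 3/4
¬(C → B) → ¬(A ∨ A) = 0 → 3/4 = 1
¬(¬(C → B) → ¬(A ∨ A)) = ¬1 = 0
(((B ∨ (A ∨ B)) ↔ ¬(B ∨ B)) → (((C ↔ B) → B) → B)) ∨ ¬(¬(C → B) → ¬(A ∨ A)) = 1 ∨ 0 = 1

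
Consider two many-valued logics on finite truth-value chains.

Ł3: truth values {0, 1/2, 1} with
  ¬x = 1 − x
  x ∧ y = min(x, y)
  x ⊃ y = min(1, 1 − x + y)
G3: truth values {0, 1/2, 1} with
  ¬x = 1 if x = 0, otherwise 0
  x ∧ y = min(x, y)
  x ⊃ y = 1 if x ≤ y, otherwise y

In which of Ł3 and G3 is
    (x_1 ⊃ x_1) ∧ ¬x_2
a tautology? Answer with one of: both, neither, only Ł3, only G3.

In Ł3: at x_1 = 0, x_2 = 1/2 the value is 1/2 — not a tautology.
In G3: at x_1 = 0, x_2 = 1/2 the value is 0 — not a tautology.

neither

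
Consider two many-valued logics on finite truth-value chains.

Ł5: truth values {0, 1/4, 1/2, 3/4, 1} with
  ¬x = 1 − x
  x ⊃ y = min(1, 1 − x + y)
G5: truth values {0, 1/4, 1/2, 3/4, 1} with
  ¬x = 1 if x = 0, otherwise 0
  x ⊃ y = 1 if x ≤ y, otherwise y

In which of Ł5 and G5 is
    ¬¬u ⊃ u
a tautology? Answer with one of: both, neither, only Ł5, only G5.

In Ł5: every assignment gives 1 — tautology.
In G5: at u = 1/4 the value is 1/4 — not a tautology.

only Ł5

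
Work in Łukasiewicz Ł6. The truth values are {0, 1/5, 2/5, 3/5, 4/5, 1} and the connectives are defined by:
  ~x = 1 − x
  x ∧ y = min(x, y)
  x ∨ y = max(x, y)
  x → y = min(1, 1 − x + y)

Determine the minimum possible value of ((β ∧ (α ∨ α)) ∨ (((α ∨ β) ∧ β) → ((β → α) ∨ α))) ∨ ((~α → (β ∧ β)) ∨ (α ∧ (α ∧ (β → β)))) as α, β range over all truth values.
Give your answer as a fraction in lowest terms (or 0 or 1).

4/5

Take α = 0, β = 3/5:
α ∨ α = 0 ∨ 0 = 0
β ∧ (α ∨ α) = 3/5 ∧ 0 = 0
α ∨ β = 0 ∨ 3/5 = 3/5
(α ∨ β) ∧ β = 3/5 ∧ 3/5 = 3/5
β → α = 3/5 → 0 = 2/5
(β → α) ∨ α = 2/5 ∨ 0 = 2/5
((α ∨ β) ∧ β) → ((β → α) ∨ α) = 3/5 → 2/5 = 4/5
(β ∧ (α ∨ α)) ∨ (((α ∨ β) ∧ β) → ((β → α) ∨ α)) = 0 ∨ 4/5 = 4/5
~α = ~0 = 1
β ∧ β = 3/5 ∧ 3/5 = 3/5
~α → (β ∧ β) = 1 → 3/5 = 3/5
β → β = 3/5 → 3/5 = 1
α ∧ (β → β) = 0 ∧ 1 = 0
α ∧ (α ∧ (β → β)) = 0 ∧ 0 = 0
(~α → (β ∧ β)) ∨ (α ∧ (α ∧ (β → β))) = 3/5 ∨ 0 = 3/5
((β ∧ (α ∨ α)) ∨ (((α ∨ β) ∧ β) → ((β → α) ∨ α))) ∨ ((~α → (β ∧ β)) ∨ (α ∧ (α ∧ (β → β)))) = 4/5 ∨ 3/5 = 4/5
No assignment yields a value below 4/5, so this is the minimum.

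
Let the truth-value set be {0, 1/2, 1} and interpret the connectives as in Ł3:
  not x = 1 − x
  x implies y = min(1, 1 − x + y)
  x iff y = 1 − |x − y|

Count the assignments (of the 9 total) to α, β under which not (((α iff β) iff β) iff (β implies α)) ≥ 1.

1

α = 0, β = 0 ↦ 1  ≥
α = 0, β = 1/2 ↦ 1/2  <
α = 0, β = 1 ↦ 0  <
α = 1/2, β = 0 ↦ 1/2  <
α = 1/2, β = 1/2 ↦ 1/2  <
α = 1/2, β = 1 ↦ 0  <
α = 1, β = 0 ↦ 0  <
α = 1, β = 1/2 ↦ 0  <
α = 1, β = 1 ↦ 0  <
So 1 of the 9 assignments meets the threshold.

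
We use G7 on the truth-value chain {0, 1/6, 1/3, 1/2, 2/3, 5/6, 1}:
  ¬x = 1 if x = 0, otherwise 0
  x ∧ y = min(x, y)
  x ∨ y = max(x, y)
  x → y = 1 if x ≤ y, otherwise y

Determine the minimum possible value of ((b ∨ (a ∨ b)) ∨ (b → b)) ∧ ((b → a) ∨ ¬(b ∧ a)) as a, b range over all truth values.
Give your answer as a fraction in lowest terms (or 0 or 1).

Take a = 1/6, b = 1/3:
a ∨ b = 1/6 ∨ 1/3 = 1/3
b ∨ (a ∨ b) = 1/3 ∨ 1/3 = 1/3
b → b = 1/3 → 1/3 = 1
(b ∨ (a ∨ b)) ∨ (b → b) = 1/3 ∨ 1 = 1
b → a = 1/3 → 1/6 = 1/6
b ∧ a = 1/3 ∧ 1/6 = 1/6
¬(b ∧ a) = ¬1/6 = 0
(b → a) ∨ ¬(b ∧ a) = 1/6 ∨ 0 = 1/6
((b ∨ (a ∨ b)) ∨ (b → b)) ∧ ((b → a) ∨ ¬(b ∧ a)) = 1 ∧ 1/6 = 1/6
No assignment yields a value below 1/6, so this is the minimum.

1/6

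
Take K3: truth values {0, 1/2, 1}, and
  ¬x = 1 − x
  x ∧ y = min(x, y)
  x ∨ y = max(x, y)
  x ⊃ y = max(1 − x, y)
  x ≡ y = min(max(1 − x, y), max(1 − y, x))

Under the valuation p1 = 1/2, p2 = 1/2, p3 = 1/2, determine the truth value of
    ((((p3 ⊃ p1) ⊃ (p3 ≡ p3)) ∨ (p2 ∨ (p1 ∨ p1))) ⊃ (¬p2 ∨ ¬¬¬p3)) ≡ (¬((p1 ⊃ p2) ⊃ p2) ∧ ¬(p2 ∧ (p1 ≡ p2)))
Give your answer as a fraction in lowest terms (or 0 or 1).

p3 ⊃ p1 = 1/2 ⊃ 1/2 = 1/2
p3 ≡ p3 = 1/2 ≡ 1/2 = 1/2
(p3 ⊃ p1) ⊃ (p3 ≡ p3) = 1/2 ⊃ 1/2 = 1/2
p1 ∨ p1 = 1/2 ∨ 1/2 = 1/2
p2 ∨ (p1 ∨ p1) = 1/2 ∨ 1/2 = 1/2
((p3 ⊃ p1) ⊃ (p3 ≡ p3)) ∨ (p2 ∨ (p1 ∨ p1)) = 1/2 ∨ 1/2 = 1/2
¬p2 = ¬1/2 = 1/2
¬p3 = ¬1/2 = 1/2
¬¬p3 = ¬1/2 = 1/2
¬¬¬p3 = ¬1/2 = 1/2
¬p2 ∨ ¬¬¬p3 = 1/2 ∨ 1/2 = 1/2
(((p3 ⊃ p1) ⊃ (p3 ≡ p3)) ∨ (p2 ∨ (p1 ∨ p1))) ⊃ (¬p2 ∨ ¬¬¬p3) = 1/2 ⊃ 1/2 = 1/2
p1 ⊃ p2 = 1/2 ⊃ 1/2 = 1/2
(p1 ⊃ p2) ⊃ p2 = 1/2 ⊃ 1/2 = 1/2
¬((p1 ⊃ p2) ⊃ p2) = ¬1/2 = 1/2
p1 ≡ p2 = 1/2 ≡ 1/2 = 1/2
p2 ∧ (p1 ≡ p2) = 1/2 ∧ 1/2 = 1/2
¬(p2 ∧ (p1 ≡ p2)) = ¬1/2 = 1/2
¬((p1 ⊃ p2) ⊃ p2) ∧ ¬(p2 ∧ (p1 ≡ p2)) = 1/2 ∧ 1/2 = 1/2
((((p3 ⊃ p1) ⊃ (p3 ≡ p3)) ∨ (p2 ∨ (p1 ∨ p1))) ⊃ (¬p2 ∨ ¬¬¬p3)) ≡ (¬((p1 ⊃ p2) ⊃ p2) ∧ ¬(p2 ∧ (p1 ≡ p2))) = 1/2 ≡ 1/2 = 1/2

1/2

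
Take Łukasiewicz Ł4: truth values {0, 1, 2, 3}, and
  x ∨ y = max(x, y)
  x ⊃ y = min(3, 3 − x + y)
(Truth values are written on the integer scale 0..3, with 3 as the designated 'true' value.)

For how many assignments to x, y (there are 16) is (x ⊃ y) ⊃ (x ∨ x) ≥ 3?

6

x = 0, y = 0 ↦ 0  <
x = 0, y = 1 ↦ 0  <
x = 0, y = 2 ↦ 0  <
x = 0, y = 3 ↦ 0  <
x = 1, y = 0 ↦ 2  <
x = 1, y = 1 ↦ 1  <
x = 1, y = 2 ↦ 1  <
x = 1, y = 3 ↦ 1  <
x = 2, y = 0 ↦ 3  ≥
x = 2, y = 1 ↦ 3  ≥
x = 2, y = 2 ↦ 2  <
x = 2, y = 3 ↦ 2  <
x = 3, y = 0 ↦ 3  ≥
x = 3, y = 1 ↦ 3  ≥
x = 3, y = 2 ↦ 3  ≥
x = 3, y = 3 ↦ 3  ≥
So 6 of the 16 assignments meet the threshold.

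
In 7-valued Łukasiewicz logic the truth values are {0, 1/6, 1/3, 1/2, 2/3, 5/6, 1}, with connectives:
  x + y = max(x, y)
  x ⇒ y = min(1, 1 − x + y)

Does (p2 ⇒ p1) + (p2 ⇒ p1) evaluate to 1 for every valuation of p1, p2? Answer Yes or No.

Counterexample: take p1 = 0, p2 = 1/6.
p2 ⇒ p1 = 1/6 ⇒ 0 = 5/6
p2 ⇒ p1 = 1/6 ⇒ 0 = 5/6
(p2 ⇒ p1) + (p2 ⇒ p1) = 5/6 + 5/6 = 5/6
This gives 5/6 ≠ 1.

No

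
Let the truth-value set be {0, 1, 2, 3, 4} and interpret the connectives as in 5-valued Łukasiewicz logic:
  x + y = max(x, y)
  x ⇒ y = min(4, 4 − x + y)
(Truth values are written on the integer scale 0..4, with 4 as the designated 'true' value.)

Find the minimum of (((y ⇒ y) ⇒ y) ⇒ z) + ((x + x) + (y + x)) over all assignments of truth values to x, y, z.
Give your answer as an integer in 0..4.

2

Take x = 0, y = 2, z = 0:
y ⇒ y = 2 ⇒ 2 = 4
(y ⇒ y) ⇒ y = 4 ⇒ 2 = 2
((y ⇒ y) ⇒ y) ⇒ z = 2 ⇒ 0 = 2
x + x = 0 + 0 = 0
y + x = 2 + 0 = 2
(x + x) + (y + x) = 0 + 2 = 2
(((y ⇒ y) ⇒ y) ⇒ z) + ((x + x) + (y + x)) = 2 + 2 = 2
No assignment yields a value below 2, so this is the minimum.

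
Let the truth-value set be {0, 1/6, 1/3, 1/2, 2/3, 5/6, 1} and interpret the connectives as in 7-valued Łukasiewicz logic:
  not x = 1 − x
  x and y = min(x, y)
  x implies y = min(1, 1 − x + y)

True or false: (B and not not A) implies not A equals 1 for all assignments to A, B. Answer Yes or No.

No

Counterexample: take A = 2/3, B = 1/2.
not A = not 2/3 = 1/3
not not A = not 1/3 = 2/3
B and not not A = 1/2 and 2/3 = 1/2
not A = not 2/3 = 1/3
(B and not not A) implies not A = 1/2 implies 1/3 = 5/6
This gives 5/6 ≠ 1.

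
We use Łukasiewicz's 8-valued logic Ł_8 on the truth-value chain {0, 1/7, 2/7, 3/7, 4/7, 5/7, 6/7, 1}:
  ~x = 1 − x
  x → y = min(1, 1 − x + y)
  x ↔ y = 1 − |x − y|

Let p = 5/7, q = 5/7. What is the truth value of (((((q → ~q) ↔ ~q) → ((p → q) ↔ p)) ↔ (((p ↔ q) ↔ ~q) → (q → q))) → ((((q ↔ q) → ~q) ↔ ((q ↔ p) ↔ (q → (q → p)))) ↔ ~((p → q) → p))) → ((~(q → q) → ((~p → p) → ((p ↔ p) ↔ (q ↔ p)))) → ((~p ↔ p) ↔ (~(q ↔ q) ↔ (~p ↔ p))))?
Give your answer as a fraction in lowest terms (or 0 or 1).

6/7

~q = ~5/7 = 2/7
q → ~q = 5/7 → 2/7 = 4/7
~q = ~5/7 = 2/7
(q → ~q) ↔ ~q = 4/7 ↔ 2/7 = 5/7
p → q = 5/7 → 5/7 = 1
(p → q) ↔ p = 1 ↔ 5/7 = 5/7
((q → ~q) ↔ ~q) → ((p → q) ↔ p) = 5/7 → 5/7 = 1
p ↔ q = 5/7 ↔ 5/7 = 1
~q = ~5/7 = 2/7
(p ↔ q) ↔ ~q = 1 ↔ 2/7 = 2/7
q → q = 5/7 → 5/7 = 1
((p ↔ q) ↔ ~q) → (q → q) = 2/7 → 1 = 1
(((q → ~q) ↔ ~q) → ((p → q) ↔ p)) ↔ (((p ↔ q) ↔ ~q) → (q → q)) = 1 ↔ 1 = 1
q ↔ q = 5/7 ↔ 5/7 = 1
~q = ~5/7 = 2/7
(q ↔ q) → ~q = 1 → 2/7 = 2/7
q ↔ p = 5/7 ↔ 5/7 = 1
q → p = 5/7 → 5/7 = 1
q → (q → p) = 5/7 → 1 = 1
(q ↔ p) ↔ (q → (q → p)) = 1 ↔ 1 = 1
((q ↔ q) → ~q) ↔ ((q ↔ p) ↔ (q → (q → p))) = 2/7 ↔ 1 = 2/7
p → q = 5/7 → 5/7 = 1
(p → q) → p = 1 → 5/7 = 5/7
~((p → q) → p) = ~5/7 = 2/7
(((q ↔ q) → ~q) ↔ ((q ↔ p) ↔ (q → (q → p)))) ↔ ~((p → q) → p) = 2/7 ↔ 2/7 = 1
((((q → ~q) ↔ ~q) → ((p → q) ↔ p)) ↔ (((p ↔ q) ↔ ~q) → (q → q))) → ((((q ↔ q) → ~q) ↔ ((q ↔ p) ↔ (q → (q → p)))) ↔ ~((p → q) → p)) = 1 → 1 = 1
q → q = 5/7 → 5/7 = 1
~(q → q) = ~1 = 0
~p = ~5/7 = 2/7
~p → p = 2/7 → 5/7 = 1
p ↔ p = 5/7 ↔ 5/7 = 1
q ↔ p = 5/7 ↔ 5/7 = 1
(p ↔ p) ↔ (q ↔ p) = 1 ↔ 1 = 1
(~p → p) → ((p ↔ p) ↔ (q ↔ p)) = 1 → 1 = 1
~(q → q) → ((~p → p) → ((p ↔ p) ↔ (q ↔ p))) = 0 → 1 = 1
~p = ~5/7 = 2/7
~p ↔ p = 2/7 ↔ 5/7 = 4/7
q ↔ q = 5/7 ↔ 5/7 = 1
~(q ↔ q) = ~1 = 0
~p = ~5/7 = 2/7
~p ↔ p = 2/7 ↔ 5/7 = 4/7
~(q ↔ q) ↔ (~p ↔ p) = 0 ↔ 4/7 = 3/7
(~p ↔ p) ↔ (~(q ↔ q) ↔ (~p ↔ p)) = 4/7 ↔ 3/7 = 6/7
(~(q → q) → ((~p → p) → ((p ↔ p) ↔ (q ↔ p)))) → ((~p ↔ p) ↔ (~(q ↔ q) ↔ (~p ↔ p))) = 1 → 6/7 = 6/7
(((((q → ~q) ↔ ~q) → ((p → q) ↔ p)) ↔ (((p ↔ q) ↔ ~q) → (q → q))) → ((((q ↔ q) → ~q) ↔ ((q ↔ p) ↔ (q → (q → p)))) ↔ ~((p → q) → p))) → ((~(q → q) → ((~p → p) → ((p ↔ p) ↔ (q ↔ p)))) → ((~p ↔ p) ↔ (~(q ↔ q) ↔ (~p ↔ p)))) = 1 → 6/7 = 6/7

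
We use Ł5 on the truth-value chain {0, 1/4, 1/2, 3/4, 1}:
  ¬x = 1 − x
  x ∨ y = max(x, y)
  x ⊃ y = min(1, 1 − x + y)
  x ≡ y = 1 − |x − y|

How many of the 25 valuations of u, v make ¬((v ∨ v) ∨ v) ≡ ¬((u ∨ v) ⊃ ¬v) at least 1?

value 1: 1 assignment (counts)
value 3/4: 5 assignments
value 1/2: 5 assignments
value 1/4: 4 assignments
value 0: 10 assignments
So 1 of the 25 assignments meets the threshold.

1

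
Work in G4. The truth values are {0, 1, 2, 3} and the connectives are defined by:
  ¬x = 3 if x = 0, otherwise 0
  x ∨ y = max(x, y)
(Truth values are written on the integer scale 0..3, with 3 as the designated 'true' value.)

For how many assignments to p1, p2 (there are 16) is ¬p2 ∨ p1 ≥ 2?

10

p1 = 0, p2 = 0 ↦ 3  ≥
p1 = 0, p2 = 1 ↦ 0  <
p1 = 0, p2 = 2 ↦ 0  <
p1 = 0, p2 = 3 ↦ 0  <
p1 = 1, p2 = 0 ↦ 3  ≥
p1 = 1, p2 = 1 ↦ 1  <
p1 = 1, p2 = 2 ↦ 1  <
p1 = 1, p2 = 3 ↦ 1  <
p1 = 2, p2 = 0 ↦ 3  ≥
p1 = 2, p2 = 1 ↦ 2  ≥
p1 = 2, p2 = 2 ↦ 2  ≥
p1 = 2, p2 = 3 ↦ 2  ≥
p1 = 3, p2 = 0 ↦ 3  ≥
p1 = 3, p2 = 1 ↦ 3  ≥
p1 = 3, p2 = 2 ↦ 3  ≥
p1 = 3, p2 = 3 ↦ 3  ≥
So 10 of the 16 assignments meet the threshold.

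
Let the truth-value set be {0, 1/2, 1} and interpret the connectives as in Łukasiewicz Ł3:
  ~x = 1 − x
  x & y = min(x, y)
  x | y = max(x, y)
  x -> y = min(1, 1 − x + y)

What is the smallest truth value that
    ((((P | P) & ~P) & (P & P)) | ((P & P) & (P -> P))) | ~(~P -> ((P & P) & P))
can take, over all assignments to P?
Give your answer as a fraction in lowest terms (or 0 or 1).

Take P = 1/2:
P | P = 1/2 | 1/2 = 1/2
~P = ~1/2 = 1/2
(P | P) & ~P = 1/2 & 1/2 = 1/2
P & P = 1/2 & 1/2 = 1/2
((P | P) & ~P) & (P & P) = 1/2 & 1/2 = 1/2
P & P = 1/2 & 1/2 = 1/2
P -> P = 1/2 -> 1/2 = 1
(P & P) & (P -> P) = 1/2 & 1 = 1/2
(((P | P) & ~P) & (P & P)) | ((P & P) & (P -> P)) = 1/2 | 1/2 = 1/2
~P = ~1/2 = 1/2
P & P = 1/2 & 1/2 = 1/2
(P & P) & P = 1/2 & 1/2 = 1/2
~P -> ((P & P) & P) = 1/2 -> 1/2 = 1
~(~P -> ((P & P) & P)) = ~1 = 0
((((P | P) & ~P) & (P & P)) | ((P & P) & (P -> P))) | ~(~P -> ((P & P) & P)) = 1/2 | 0 = 1/2
No assignment yields a value below 1/2, so this is the minimum.

1/2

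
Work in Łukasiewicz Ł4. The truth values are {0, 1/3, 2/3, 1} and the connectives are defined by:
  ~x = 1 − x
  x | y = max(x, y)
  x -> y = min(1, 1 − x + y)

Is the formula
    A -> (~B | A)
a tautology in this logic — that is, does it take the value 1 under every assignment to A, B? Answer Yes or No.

Yes

A = 0, B = 0 ↦ 1
A = 0, B = 1/3 ↦ 1
A = 0, B = 2/3 ↦ 1
A = 0, B = 1 ↦ 1
A = 1/3, B = 0 ↦ 1
A = 1/3, B = 1/3 ↦ 1
A = 1/3, B = 2/3 ↦ 1
A = 1/3, B = 1 ↦ 1
A = 2/3, B = 0 ↦ 1
A = 2/3, B = 1/3 ↦ 1
A = 2/3, B = 2/3 ↦ 1
A = 2/3, B = 1 ↦ 1
A = 1, B = 0 ↦ 1
A = 1, B = 1/3 ↦ 1
A = 1, B = 2/3 ↦ 1
A = 1, B = 1 ↦ 1
Every assignment gives a value ≥ 1.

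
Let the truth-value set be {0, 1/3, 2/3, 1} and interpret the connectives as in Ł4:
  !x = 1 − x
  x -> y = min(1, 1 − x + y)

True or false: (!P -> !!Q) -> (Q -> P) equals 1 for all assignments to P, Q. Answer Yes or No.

No

Counterexample: take P = 0, Q = 2/3.
!P = !0 = 1
!Q = !2/3 = 1/3
!!Q = !1/3 = 2/3
!P -> !!Q = 1 -> 2/3 = 2/3
Q -> P = 2/3 -> 0 = 1/3
(!P -> !!Q) -> (Q -> P) = 2/3 -> 1/3 = 2/3
This gives 2/3 ≠ 1.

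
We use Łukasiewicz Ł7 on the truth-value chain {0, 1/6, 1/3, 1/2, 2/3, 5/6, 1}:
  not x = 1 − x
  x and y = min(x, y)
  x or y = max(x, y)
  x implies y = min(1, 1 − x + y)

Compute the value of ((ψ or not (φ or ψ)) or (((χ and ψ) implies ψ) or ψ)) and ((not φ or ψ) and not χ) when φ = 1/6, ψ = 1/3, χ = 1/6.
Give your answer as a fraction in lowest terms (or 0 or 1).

5/6

φ or ψ = 1/6 or 1/3 = 1/3
not (φ or ψ) = not 1/3 = 2/3
ψ or not (φ or ψ) = 1/3 or 2/3 = 2/3
χ and ψ = 1/6 and 1/3 = 1/6
(χ and ψ) implies ψ = 1/6 implies 1/3 = 1
((χ and ψ) implies ψ) or ψ = 1 or 1/3 = 1
(ψ or not (φ or ψ)) or (((χ and ψ) implies ψ) or ψ) = 2/3 or 1 = 1
not φ = not 1/6 = 5/6
not φ or ψ = 5/6 or 1/3 = 5/6
not χ = not 1/6 = 5/6
(not φ or ψ) and not χ = 5/6 and 5/6 = 5/6
((ψ or not (φ or ψ)) or (((χ and ψ) implies ψ) or ψ)) and ((not φ or ψ) and not χ) = 1 and 5/6 = 5/6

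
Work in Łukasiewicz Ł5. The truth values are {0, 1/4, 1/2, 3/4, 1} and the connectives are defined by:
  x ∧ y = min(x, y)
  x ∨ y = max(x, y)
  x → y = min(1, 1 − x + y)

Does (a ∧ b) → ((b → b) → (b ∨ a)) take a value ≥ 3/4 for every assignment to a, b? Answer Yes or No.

At a = 3/4, b = 1/4, for instance:
a ∧ b = 3/4 ∧ 1/4 = 1/4
b → b = 1/4 → 1/4 = 1
b ∨ a = 1/4 ∨ 3/4 = 3/4
(b → b) → (b ∨ a) = 1 → 3/4 = 3/4
(a ∧ b) → ((b → b) → (b ∨ a)) = 1/4 → 3/4 = 1
and checking the remaining 24 assignments likewise gives ≥ 3/4 in every case.

Yes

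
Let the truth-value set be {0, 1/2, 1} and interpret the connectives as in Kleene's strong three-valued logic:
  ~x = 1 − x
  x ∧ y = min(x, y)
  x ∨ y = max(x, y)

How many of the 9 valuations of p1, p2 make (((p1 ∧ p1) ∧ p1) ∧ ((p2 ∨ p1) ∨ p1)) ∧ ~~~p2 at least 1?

1

p1 = 0, p2 = 0 ↦ 0  <
p1 = 0, p2 = 1/2 ↦ 0  <
p1 = 0, p2 = 1 ↦ 0  <
p1 = 1/2, p2 = 0 ↦ 1/2  <
p1 = 1/2, p2 = 1/2 ↦ 1/2  <
p1 = 1/2, p2 = 1 ↦ 0  <
p1 = 1, p2 = 0 ↦ 1  ≥
p1 = 1, p2 = 1/2 ↦ 1/2  <
p1 = 1, p2 = 1 ↦ 0  <
So 1 of the 9 assignments meets the threshold.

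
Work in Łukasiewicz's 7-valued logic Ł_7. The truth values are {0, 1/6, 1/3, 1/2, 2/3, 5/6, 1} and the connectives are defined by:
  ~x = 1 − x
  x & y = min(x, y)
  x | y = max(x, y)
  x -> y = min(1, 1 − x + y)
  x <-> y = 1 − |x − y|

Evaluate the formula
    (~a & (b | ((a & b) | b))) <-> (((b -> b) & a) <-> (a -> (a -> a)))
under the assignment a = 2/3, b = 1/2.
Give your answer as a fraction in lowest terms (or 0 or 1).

2/3

~a = ~2/3 = 1/3
a & b = 2/3 & 1/2 = 1/2
(a & b) | b = 1/2 | 1/2 = 1/2
b | ((a & b) | b) = 1/2 | 1/2 = 1/2
~a & (b | ((a & b) | b)) = 1/3 & 1/2 = 1/3
b -> b = 1/2 -> 1/2 = 1
(b -> b) & a = 1 & 2/3 = 2/3
a -> a = 2/3 -> 2/3 = 1
a -> (a -> a) = 2/3 -> 1 = 1
((b -> b) & a) <-> (a -> (a -> a)) = 2/3 <-> 1 = 2/3
(~a & (b | ((a & b) | b))) <-> (((b -> b) & a) <-> (a -> (a -> a))) = 1/3 <-> 2/3 = 2/3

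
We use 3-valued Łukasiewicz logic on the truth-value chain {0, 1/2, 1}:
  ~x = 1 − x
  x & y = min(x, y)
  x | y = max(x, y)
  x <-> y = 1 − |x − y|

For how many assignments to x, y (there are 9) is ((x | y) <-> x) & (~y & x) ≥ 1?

1

x = 0, y = 0 ↦ 0  <
x = 0, y = 1/2 ↦ 0  <
x = 0, y = 1 ↦ 0  <
x = 1/2, y = 0 ↦ 1/2  <
x = 1/2, y = 1/2 ↦ 1/2  <
x = 1/2, y = 1 ↦ 0  <
x = 1, y = 0 ↦ 1  ≥
x = 1, y = 1/2 ↦ 1/2  <
x = 1, y = 1 ↦ 0  <
So 1 of the 9 assignments meets the threshold.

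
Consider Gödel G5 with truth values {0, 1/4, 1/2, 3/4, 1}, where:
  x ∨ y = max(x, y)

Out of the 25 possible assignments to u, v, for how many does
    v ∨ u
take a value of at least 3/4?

value 1: 9 assignments (counts)
value 3/4: 7 assignments (counts)
value 1/2: 5 assignments
value 1/4: 3 assignments
value 0: 1 assignment
So 16 of the 25 assignments meet the threshold.

16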